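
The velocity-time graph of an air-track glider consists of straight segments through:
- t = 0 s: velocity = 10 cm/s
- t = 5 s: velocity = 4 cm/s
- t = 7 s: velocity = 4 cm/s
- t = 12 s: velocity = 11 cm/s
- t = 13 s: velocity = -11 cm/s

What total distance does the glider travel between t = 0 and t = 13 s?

86 cm

Distance (not displacement) is the total path length: add the absolute areas under v-t.
0–5 s: |½(10 + 4)(5)| = 35 cm
5–7 s: |4| × 2 = 8 cm
7–12 s: |½(4 + 11)(5)| = 37.5 cm
12–13 s: v = 0 at t = 12.5 s; triangle areas 2.75 + 2.75 = 5.5 cm
Total distance = 86 cm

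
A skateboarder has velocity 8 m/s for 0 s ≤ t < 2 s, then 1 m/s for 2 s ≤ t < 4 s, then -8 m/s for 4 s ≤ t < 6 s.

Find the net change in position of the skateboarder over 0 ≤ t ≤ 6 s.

2 m

Displacement is the signed area under the v-t curve.
0–2 s: 8 × 2 = 16 m
2–4 s: 1 × 2 = 2 m
4–6 s: -8 × 2 = -16 m
Net displacement = 2 m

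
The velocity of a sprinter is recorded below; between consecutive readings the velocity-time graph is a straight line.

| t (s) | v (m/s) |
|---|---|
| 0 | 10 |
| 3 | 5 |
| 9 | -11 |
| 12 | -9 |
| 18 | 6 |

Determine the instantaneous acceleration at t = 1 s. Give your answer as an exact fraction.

Acceleration is the slope of the v-t graph on 0–3 s: (5 − 10)/(3 − 0) = -5/3 m/s².

-5/3 m/s²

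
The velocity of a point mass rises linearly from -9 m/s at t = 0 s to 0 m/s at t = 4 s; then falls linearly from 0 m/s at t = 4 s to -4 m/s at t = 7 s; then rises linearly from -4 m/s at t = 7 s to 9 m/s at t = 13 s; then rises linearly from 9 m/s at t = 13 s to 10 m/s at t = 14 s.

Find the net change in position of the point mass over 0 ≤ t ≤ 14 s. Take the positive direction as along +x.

Net displacement equals the area under the velocity-time graph (areas below the axis count negative).
0–4 s: ½(-9 + 0)(4) = -18 m
4–7 s: ½(0 + -4)(3) = -6 m
7–13 s: ½(-4 + 9)(6) = 15 m
13–14 s: ½(9 + 10)(1) = 9.5 m
Net displacement = 0.5 m

0.5 m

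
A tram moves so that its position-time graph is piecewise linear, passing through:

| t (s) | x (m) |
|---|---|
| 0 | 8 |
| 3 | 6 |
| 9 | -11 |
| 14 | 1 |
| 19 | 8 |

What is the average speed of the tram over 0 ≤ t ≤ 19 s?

Average speed = (total path length)/(elapsed time); on a piecewise-linear x-t graph the path length is Σ|Δx|.
0–3 s: |Δx| = |6 − 8| = 2 m
3–9 s: |Δx| = |-11 − 6| = 17 m
9–14 s: |Δx| = |1 − -11| = 12 m
14–19 s: |Δx| = |8 − 1| = 7 m
Total path = 38 m; average speed = 38/19 = 2 m/s.

2 m/s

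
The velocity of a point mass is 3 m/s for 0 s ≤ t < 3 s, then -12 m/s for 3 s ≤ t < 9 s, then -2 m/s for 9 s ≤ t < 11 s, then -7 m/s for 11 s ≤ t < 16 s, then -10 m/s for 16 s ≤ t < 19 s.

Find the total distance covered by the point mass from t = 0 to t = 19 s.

150 m

Distance (not displacement) is the total path length: add the absolute areas under v-t.
0–3 s: |3| × 3 = 9 m
3–9 s: |-12| × 6 = 72 m
9–11 s: |-2| × 2 = 4 m
11–16 s: |-7| × 5 = 35 m
16–19 s: |-10| × 3 = 30 m
Total distance = 150 m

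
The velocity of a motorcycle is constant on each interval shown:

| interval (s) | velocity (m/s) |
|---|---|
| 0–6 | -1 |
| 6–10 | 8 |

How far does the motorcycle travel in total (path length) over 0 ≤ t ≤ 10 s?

Distance (not displacement) is the total path length: add the absolute areas under v-t.
0–6 s: |-1| × 6 = 6 m
6–10 s: |8| × 4 = 32 m
Total distance = 38 m

38 m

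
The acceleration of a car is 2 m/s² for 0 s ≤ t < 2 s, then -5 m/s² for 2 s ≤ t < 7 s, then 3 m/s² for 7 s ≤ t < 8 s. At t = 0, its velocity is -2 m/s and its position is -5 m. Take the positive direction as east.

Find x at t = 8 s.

On each constant-a segment, Δv = aΔt and Δx = v₀Δt + ½aΔt²; chain segment to segment.
0–2 s: v starts -2 m/s; Δx = -2·2 + ½·2·2² = 0 m; v ends 2 m/s.
2–7 s: v starts 2 m/s; Δx = 2·5 + ½·-5·5² = -52.5 m; v ends -23 m/s.
7–8 s: v starts -23 m/s; Δx = -23·1 + ½·3·1² = -21.5 m; v ends -20 m/s.
x(8) = -5 + Σ Δx = -79 m.

-79 m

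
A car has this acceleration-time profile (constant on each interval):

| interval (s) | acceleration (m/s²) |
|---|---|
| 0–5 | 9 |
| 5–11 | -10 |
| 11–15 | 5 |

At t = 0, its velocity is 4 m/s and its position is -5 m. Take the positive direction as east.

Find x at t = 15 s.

On each constant-a segment, Δv = aΔt and Δx = v₀Δt + ½aΔt²; chain segment to segment.
0–5 s: v starts 4 m/s; Δx = 4·5 + ½·9·5² = 132.5 m; v ends 49 m/s.
5–11 s: v starts 49 m/s; Δx = 49·6 + ½·-10·6² = 114 m; v ends -11 m/s.
11–15 s: v starts -11 m/s; Δx = -11·4 + ½·5·4² = -4 m; v ends 9 m/s.
x(15) = -5 + Σ Δx = 237.5 m.

237.5 m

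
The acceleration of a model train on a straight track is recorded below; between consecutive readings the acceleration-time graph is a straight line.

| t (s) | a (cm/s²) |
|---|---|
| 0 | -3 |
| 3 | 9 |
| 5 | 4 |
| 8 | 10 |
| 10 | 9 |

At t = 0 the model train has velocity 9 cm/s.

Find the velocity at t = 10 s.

71 cm/s

Δv equals the area under the a-t graph; then v = v₀ + Δv.
0–3 s: ½(-3 + 9)(3) = 9 cm/s
3–5 s: ½(9 + 4)(2) = 13 cm/s
5–8 s: ½(4 + 10)(3) = 21 cm/s
8–10 s: ½(10 + 9)(2) = 19 cm/s
Δv = 62 cm/s, so v(10) = 9 + (62) = 71 cm/s.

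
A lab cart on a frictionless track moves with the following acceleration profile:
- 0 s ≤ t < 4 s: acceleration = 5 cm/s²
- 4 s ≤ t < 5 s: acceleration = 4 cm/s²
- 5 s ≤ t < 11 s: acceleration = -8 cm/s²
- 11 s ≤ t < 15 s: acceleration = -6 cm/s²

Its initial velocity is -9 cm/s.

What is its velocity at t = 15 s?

-57 cm/s

Δv equals the area under the a-t graph; then v = v₀ + Δv.
0–4 s: 5 × 4 = 20 cm/s
4–5 s: 4 × 1 = 4 cm/s
5–11 s: -8 × 6 = -48 cm/s
11–15 s: -6 × 4 = -24 cm/s
Δv = -48 cm/s, so v(15) = -9 + (-48) = -57 cm/s.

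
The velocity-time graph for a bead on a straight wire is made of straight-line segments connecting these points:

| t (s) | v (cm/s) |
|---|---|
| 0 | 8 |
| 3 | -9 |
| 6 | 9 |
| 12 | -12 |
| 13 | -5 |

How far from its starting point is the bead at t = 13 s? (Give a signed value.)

-19 cm

Net displacement equals the area under the velocity-time graph (areas below the axis count negative).
0–3 s: ½(8 + -9)(3) = -1.5 cm
3–6 s: ½(-9 + 9)(3) = 0 cm
6–12 s: ½(9 + -12)(6) = -9 cm
12–13 s: ½(-12 + -5)(1) = -8.5 cm
Net displacement = -19 cm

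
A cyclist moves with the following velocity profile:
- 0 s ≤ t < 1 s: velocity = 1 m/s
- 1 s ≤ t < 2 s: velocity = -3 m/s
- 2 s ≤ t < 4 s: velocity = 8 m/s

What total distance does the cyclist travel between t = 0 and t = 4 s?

Total distance travelled is ∫|v| dt — sum the magnitudes of each area piece.
0–1 s: |1| × 1 = 1 m
1–2 s: |-3| × 1 = 3 m
2–4 s: |8| × 2 = 16 m
Total distance = 20 m

20 m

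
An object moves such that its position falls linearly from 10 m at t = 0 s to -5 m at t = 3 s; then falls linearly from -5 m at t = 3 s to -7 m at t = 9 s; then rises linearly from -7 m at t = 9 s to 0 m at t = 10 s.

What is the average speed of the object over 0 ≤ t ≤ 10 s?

2.4 m/s

Average speed = (total path length)/(elapsed time); on a piecewise-linear x-t graph the path length is Σ|Δx|.
0–3 s: |Δx| = |-5 − 10| = 15 m
3–9 s: |Δx| = |-7 − -5| = 2 m
9–10 s: |Δx| = |0 − -7| = 7 m
Total path = 24 m; average speed = 24/10 = 2.4 m/s.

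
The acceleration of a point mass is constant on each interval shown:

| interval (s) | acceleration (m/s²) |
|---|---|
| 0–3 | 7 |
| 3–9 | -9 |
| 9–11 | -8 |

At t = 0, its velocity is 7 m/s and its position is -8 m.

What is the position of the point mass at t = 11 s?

On each constant-a segment, Δv = aΔt and Δx = v₀Δt + ½aΔt²; chain segment to segment.
0–3 s: v starts 7 m/s; Δx = 7·3 + ½·7·3² = 52.5 m; v ends 28 m/s.
3–9 s: v starts 28 m/s; Δx = 28·6 + ½·-9·6² = 6 m; v ends -26 m/s.
9–11 s: v starts -26 m/s; Δx = -26·2 + ½·-8·2² = -68 m; v ends -42 m/s.
x(11) = -8 + Σ Δx = -17.5 m.

-17.5 m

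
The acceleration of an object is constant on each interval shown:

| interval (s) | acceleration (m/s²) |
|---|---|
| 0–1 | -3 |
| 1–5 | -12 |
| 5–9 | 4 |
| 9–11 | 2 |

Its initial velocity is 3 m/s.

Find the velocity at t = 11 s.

-28 m/s

Δv equals the area under the a-t graph; then v = v₀ + Δv.
0–1 s: -3 × 1 = -3 m/s
1–5 s: -12 × 4 = -48 m/s
5–9 s: 4 × 4 = 16 m/s
9–11 s: 2 × 2 = 4 m/s
Δv = -31 m/s, so v(11) = 3 + (-31) = -28 m/s.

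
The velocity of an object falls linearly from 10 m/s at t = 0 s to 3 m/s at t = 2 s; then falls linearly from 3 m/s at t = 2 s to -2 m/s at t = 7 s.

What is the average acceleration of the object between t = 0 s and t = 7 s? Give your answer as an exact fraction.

-12/7 m/s²

Average acceleration = Δv/Δt = (-2 − 10)/(7 − 0) = -12/7 m/s².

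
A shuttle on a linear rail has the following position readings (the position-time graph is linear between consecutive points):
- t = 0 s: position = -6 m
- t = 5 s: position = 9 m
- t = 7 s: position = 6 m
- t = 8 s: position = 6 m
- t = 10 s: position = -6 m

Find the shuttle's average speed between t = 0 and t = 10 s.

3 m/s

Average speed = (total path length)/(elapsed time); on a piecewise-linear x-t graph the path length is Σ|Δx|.
0–5 s: |Δx| = |9 − -6| = 15 m
5–7 s: |Δx| = |6 − 9| = 3 m
7–8 s: |Δx| = |6 − 6| = 0 m
8–10 s: |Δx| = |-6 − 6| = 12 m
Total path = 30 m; average speed = 30/10 = 3 m/s.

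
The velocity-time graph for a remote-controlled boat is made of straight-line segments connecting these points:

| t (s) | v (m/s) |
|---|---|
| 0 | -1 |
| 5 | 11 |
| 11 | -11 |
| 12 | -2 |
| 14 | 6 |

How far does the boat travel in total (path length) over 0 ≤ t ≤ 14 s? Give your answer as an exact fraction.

839/12 m

Distance (not displacement) is the total path length: add the absolute areas under v-t.
0–5 s: v = 0 at t = 5/12 s; triangle areas 5/24 + 605/24 = 305/12 m
5–11 s: v = 0 at t = 8 s; triangle areas 16.5 + 16.5 = 33 m
11–12 s: |½(-11 + -2)(1)| = 6.5 m
12–14 s: v = 0 at t = 12.5 s; triangle areas 0.5 + 4.5 = 5 m
Total distance = 839/12 m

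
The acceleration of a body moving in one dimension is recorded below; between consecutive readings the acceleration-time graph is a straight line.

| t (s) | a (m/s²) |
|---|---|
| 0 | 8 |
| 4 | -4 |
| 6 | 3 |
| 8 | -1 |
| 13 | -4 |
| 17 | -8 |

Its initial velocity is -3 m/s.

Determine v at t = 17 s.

-30.5 m/s

Δv equals the area under the a-t graph; then v = v₀ + Δv.
0–4 s: ½(8 + -4)(4) = 8 m/s
4–6 s: ½(-4 + 3)(2) = -1 m/s
6–8 s: ½(3 + -1)(2) = 2 m/s
8–13 s: ½(-1 + -4)(5) = -12.5 m/s
13–17 s: ½(-4 + -8)(4) = -24 m/s
Δv = -27.5 m/s, so v(17) = -3 + (-27.5) = -30.5 m/s.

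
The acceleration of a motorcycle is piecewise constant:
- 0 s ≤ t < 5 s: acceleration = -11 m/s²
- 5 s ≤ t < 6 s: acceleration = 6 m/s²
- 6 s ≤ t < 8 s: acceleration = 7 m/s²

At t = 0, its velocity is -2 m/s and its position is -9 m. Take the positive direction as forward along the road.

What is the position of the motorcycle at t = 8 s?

-298.5 m

On each constant-a segment, Δv = aΔt and Δx = v₀Δt + ½aΔt²; chain segment to segment.
0–5 s: v starts -2 m/s; Δx = -2·5 + ½·-11·5² = -147.5 m; v ends -57 m/s.
5–6 s: v starts -57 m/s; Δx = -57·1 + ½·6·1² = -54 m; v ends -51 m/s.
6–8 s: v starts -51 m/s; Δx = -51·2 + ½·7·2² = -88 m; v ends -37 m/s.
x(8) = -9 + Σ Δx = -298.5 m.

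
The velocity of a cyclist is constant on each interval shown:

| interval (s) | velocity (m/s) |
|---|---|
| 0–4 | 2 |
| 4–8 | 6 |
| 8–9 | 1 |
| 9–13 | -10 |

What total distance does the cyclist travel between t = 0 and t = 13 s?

73 m

Total distance travelled is ∫|v| dt — sum the magnitudes of each area piece.
0–4 s: |2| × 4 = 8 m
4–8 s: |6| × 4 = 24 m
8–9 s: |1| × 1 = 1 m
9–13 s: |-10| × 4 = 40 m
Total distance = 73 m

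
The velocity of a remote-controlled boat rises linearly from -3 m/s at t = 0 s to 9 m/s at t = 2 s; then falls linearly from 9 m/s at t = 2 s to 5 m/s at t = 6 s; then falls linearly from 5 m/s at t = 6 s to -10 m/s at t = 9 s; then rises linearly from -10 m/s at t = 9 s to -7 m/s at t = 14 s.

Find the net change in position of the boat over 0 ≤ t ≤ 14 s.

-16 m

Net displacement equals the area under the velocity-time graph (areas below the axis count negative).
0–2 s: ½(-3 + 9)(2) = 6 m
2–6 s: ½(9 + 5)(4) = 28 m
6–9 s: ½(5 + -10)(3) = -7.5 m
9–14 s: ½(-10 + -7)(5) = -42.5 m
Net displacement = -16 m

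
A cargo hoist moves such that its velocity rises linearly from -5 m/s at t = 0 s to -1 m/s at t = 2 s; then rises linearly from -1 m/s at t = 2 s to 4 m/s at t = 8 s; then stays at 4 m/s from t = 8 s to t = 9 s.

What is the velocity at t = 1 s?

-3 m/s

On 0–2 s the graph is linear from -5 to -1 m/s: v(1) = -5 + (-1 − -5)·(1 − 0)/(2 − 0) = -3 m/s.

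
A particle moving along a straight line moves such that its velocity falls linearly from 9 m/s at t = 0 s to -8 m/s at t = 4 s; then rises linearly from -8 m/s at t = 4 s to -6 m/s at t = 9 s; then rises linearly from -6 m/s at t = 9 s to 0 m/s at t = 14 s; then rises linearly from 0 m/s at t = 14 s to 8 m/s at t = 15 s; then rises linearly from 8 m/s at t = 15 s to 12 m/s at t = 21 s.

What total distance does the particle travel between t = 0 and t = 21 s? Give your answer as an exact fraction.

2228/17 m

Distance (not displacement) is the total path length: add the absolute areas under v-t.
0–4 s: v = 0 at t = 36/17 s; triangle areas 162/17 + 128/17 = 290/17 m
4–9 s: |½(-8 + -6)(5)| = 35 m
9–14 s: |½(-6 + 0)(5)| = 15 m
14–15 s: |½(0 + 8)(1)| = 4 m
15–21 s: |½(8 + 12)(6)| = 60 m
Total distance = 2228/17 m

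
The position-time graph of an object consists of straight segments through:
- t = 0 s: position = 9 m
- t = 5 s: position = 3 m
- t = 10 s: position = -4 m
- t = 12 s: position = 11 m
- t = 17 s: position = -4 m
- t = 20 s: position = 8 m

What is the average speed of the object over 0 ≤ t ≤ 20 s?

2.75 m/s

Average speed = (total path length)/(elapsed time); on a piecewise-linear x-t graph the path length is Σ|Δx|.
0–5 s: |Δx| = |3 − 9| = 6 m
5–10 s: |Δx| = |-4 − 3| = 7 m
10–12 s: |Δx| = |11 − -4| = 15 m
12–17 s: |Δx| = |-4 − 11| = 15 m
17–20 s: |Δx| = |8 − -4| = 12 m
Total path = 55 m; average speed = 55/20 = 2.75 m/s.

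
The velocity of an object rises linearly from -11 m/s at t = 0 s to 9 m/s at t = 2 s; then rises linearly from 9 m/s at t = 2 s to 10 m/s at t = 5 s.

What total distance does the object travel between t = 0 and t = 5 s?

38.6 m

Distance (not displacement) is the total path length: add the absolute areas under v-t.
0–2 s: v = 0 at t = 1.1 s; triangle areas 6.05 + 4.05 = 10.1 m
2–5 s: |½(9 + 10)(3)| = 28.5 m
Total distance = 38.6 m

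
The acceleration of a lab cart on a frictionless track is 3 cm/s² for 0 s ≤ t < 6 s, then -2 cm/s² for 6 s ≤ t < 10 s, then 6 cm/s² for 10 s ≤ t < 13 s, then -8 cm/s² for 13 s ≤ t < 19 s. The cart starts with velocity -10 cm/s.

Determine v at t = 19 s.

-30 cm/s

Δv equals the area under the a-t graph; then v = v₀ + Δv.
0–6 s: 3 × 6 = 18 cm/s
6–10 s: -2 × 4 = -8 cm/s
10–13 s: 6 × 3 = 18 cm/s
13–19 s: -8 × 6 = -48 cm/s
Δv = -20 cm/s, so v(19) = -10 + (-20) = -30 cm/s.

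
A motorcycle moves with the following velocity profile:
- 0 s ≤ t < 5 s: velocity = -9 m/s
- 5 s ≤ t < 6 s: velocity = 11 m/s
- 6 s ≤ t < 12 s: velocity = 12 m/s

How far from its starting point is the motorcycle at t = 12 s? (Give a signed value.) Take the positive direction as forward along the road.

38 m

Net displacement equals the area under the velocity-time graph (areas below the axis count negative).
0–5 s: -9 × 5 = -45 m
5–6 s: 11 × 1 = 11 m
6–12 s: 12 × 6 = 72 m
Net displacement = 38 m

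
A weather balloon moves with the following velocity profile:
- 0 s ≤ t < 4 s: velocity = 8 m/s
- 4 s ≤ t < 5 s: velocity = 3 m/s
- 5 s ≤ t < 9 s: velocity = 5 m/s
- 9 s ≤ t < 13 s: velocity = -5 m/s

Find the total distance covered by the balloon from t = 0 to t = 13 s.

75 m

Total distance travelled is ∫|v| dt — sum the magnitudes of each area piece.
0–4 s: |8| × 4 = 32 m
4–5 s: |3| × 1 = 3 m
5–9 s: |5| × 4 = 20 m
9–13 s: |-5| × 4 = 20 m
Total distance = 75 m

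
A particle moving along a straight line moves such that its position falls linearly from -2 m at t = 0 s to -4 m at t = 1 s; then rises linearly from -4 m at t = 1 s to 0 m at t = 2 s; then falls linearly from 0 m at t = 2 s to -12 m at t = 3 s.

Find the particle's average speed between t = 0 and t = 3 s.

Average speed = (total path length)/(elapsed time); on a piecewise-linear x-t graph the path length is Σ|Δx|.
0–1 s: |Δx| = |-4 − -2| = 2 m
1–2 s: |Δx| = |0 − -4| = 4 m
2–3 s: |Δx| = |-12 − 0| = 12 m
Total path = 18 m; average speed = 18/3 = 6 m/s.

6 m/s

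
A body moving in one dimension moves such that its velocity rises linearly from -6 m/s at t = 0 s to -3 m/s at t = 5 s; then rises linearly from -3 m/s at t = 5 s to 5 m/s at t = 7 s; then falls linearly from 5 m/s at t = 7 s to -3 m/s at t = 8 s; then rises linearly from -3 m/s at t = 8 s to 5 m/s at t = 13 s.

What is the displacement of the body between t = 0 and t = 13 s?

-14.5 m

Displacement is the signed area under the v-t curve.
0–5 s: ½(-6 + -3)(5) = -22.5 m
5–7 s: ½(-3 + 5)(2) = 2 m
7–8 s: ½(5 + -3)(1) = 1 m
8–13 s: ½(-3 + 5)(5) = 5 m
Net displacement = -14.5 m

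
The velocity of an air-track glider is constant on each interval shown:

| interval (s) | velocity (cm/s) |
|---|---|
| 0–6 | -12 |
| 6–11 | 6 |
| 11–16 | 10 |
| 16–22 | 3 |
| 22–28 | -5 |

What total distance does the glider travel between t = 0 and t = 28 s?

Distance (not displacement) is the total path length: add the absolute areas under v-t.
0–6 s: |-12| × 6 = 72 cm
6–11 s: |6| × 5 = 30 cm
11–16 s: |10| × 5 = 50 cm
16–22 s: |3| × 6 = 18 cm
22–28 s: |-5| × 6 = 30 cm
Total distance = 200 cm

200 cm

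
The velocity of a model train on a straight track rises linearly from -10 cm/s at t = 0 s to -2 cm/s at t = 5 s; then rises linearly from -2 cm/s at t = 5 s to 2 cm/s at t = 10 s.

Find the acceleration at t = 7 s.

0.8 cm/s²

Acceleration is the slope of the v-t graph on 5–10 s: (2 − -2)/(10 − 5) = 0.8 cm/s².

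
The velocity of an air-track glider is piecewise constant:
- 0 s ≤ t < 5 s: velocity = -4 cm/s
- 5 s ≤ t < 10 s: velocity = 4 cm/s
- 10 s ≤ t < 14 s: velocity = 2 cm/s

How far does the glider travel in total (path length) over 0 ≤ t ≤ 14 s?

48 cm

Total distance travelled is ∫|v| dt — sum the magnitudes of each area piece.
0–5 s: |-4| × 5 = 20 cm
5–10 s: |4| × 5 = 20 cm
10–14 s: |2| × 4 = 8 cm
Total distance = 48 cm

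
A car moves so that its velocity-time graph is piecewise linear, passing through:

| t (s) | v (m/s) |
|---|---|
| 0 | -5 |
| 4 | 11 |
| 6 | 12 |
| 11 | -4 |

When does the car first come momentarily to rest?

v changes sign on 0–4 s (from -5 to 11); the graph is linear there, so v = 0 at t = 0 + (5)·(4 − 0)/(11 − -5) = 1.25 s.

t = 1.25 s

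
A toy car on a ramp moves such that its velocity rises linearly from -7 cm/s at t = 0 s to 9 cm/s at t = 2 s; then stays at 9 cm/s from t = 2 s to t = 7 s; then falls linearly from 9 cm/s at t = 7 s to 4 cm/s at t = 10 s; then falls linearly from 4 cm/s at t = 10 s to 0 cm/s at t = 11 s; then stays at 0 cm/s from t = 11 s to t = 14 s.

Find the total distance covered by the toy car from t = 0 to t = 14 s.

74.625 cm

Total distance travelled is ∫|v| dt — sum the magnitudes of each area piece.
0–2 s: v = 0 at t = 0.875 s; triangle areas 3.0625 + 5.0625 = 8.125 cm
2–7 s: |9| × 5 = 45 cm
7–10 s: |½(9 + 4)(3)| = 19.5 cm
10–11 s: |½(4 + 0)(1)| = 2 cm
11–14 s: |0| × 3 = 0 cm
Total distance = 74.625 cm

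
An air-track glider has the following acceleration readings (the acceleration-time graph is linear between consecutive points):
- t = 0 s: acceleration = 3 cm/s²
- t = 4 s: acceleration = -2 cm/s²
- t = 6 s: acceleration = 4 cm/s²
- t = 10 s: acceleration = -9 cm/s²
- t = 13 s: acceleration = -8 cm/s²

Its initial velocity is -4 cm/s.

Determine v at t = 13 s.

-35.5 cm/s

Δv equals the area under the a-t graph; then v = v₀ + Δv.
0–4 s: ½(3 + -2)(4) = 2 cm/s
4–6 s: ½(-2 + 4)(2) = 2 cm/s
6–10 s: ½(4 + -9)(4) = -10 cm/s
10–13 s: ½(-9 + -8)(3) = -25.5 cm/s
Δv = -31.5 cm/s, so v(13) = -4 + (-31.5) = -35.5 cm/s.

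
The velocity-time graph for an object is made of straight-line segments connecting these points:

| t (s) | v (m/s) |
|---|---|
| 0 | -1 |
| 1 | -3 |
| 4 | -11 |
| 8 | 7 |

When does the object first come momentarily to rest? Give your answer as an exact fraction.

t = 58/9 s

v changes sign on 4–8 s (from -11 to 7); the graph is linear there, so v = 0 at t = 4 + (11)·(8 − 4)/(7 − -11) = 58/9 s.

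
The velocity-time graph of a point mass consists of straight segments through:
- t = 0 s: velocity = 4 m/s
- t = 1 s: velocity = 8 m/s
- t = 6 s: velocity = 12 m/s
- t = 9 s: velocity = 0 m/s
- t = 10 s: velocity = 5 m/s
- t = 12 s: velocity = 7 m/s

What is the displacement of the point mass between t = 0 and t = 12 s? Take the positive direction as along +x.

Displacement is the signed area under the v-t curve.
0–1 s: ½(4 + 8)(1) = 6 m
1–6 s: ½(8 + 12)(5) = 50 m
6–9 s: ½(12 + 0)(3) = 18 m
9–10 s: ½(0 + 5)(1) = 2.5 m
10–12 s: ½(5 + 7)(2) = 12 m
Net displacement = 88.5 m

88.5 m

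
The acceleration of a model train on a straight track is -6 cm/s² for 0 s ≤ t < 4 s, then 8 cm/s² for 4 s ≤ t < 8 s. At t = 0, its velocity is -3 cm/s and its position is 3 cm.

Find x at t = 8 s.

On each constant-a segment, Δv = aΔt and Δx = v₀Δt + ½aΔt²; chain segment to segment.
0–4 s: v starts -3 cm/s; Δx = -3·4 + ½·-6·4² = -60 cm; v ends -27 cm/s.
4–8 s: v starts -27 cm/s; Δx = -27·4 + ½·8·4² = -44 cm; v ends 5 cm/s.
x(8) = 3 + Σ Δx = -101 cm.

-101 cm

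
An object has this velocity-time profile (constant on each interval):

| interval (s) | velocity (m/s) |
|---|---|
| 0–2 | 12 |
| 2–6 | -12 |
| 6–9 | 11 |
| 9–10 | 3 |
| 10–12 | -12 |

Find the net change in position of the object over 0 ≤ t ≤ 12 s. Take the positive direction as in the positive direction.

Displacement is the signed area under the v-t curve.
0–2 s: 12 × 2 = 24 m
2–6 s: -12 × 4 = -48 m
6–9 s: 11 × 3 = 33 m
9–10 s: 3 × 1 = 3 m
10–12 s: -12 × 2 = -24 m
Net displacement = -12 m

-12 m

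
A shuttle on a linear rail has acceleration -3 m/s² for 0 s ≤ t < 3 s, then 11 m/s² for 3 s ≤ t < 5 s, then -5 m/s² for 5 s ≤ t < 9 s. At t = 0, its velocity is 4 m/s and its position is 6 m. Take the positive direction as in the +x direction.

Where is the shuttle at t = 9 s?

On each constant-a segment, Δv = aΔt and Δx = v₀Δt + ½aΔt²; chain segment to segment.
0–3 s: v starts 4 m/s; Δx = 4·3 + ½·-3·3² = -1.5 m; v ends -5 m/s.
3–5 s: v starts -5 m/s; Δx = -5·2 + ½·11·2² = 12 m; v ends 17 m/s.
5–9 s: v starts 17 m/s; Δx = 17·4 + ½·-5·4² = 28 m; v ends -3 m/s.
x(9) = 6 + Σ Δx = 44.5 m.

44.5 m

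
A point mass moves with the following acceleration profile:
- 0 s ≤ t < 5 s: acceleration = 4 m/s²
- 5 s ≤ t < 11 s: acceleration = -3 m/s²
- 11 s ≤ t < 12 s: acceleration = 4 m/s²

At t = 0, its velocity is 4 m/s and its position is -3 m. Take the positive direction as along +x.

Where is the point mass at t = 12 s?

165 m

On each constant-a segment, Δv = aΔt and Δx = v₀Δt + ½aΔt²; chain segment to segment.
0–5 s: v starts 4 m/s; Δx = 4·5 + ½·4·5² = 70 m; v ends 24 m/s.
5–11 s: v starts 24 m/s; Δx = 24·6 + ½·-3·6² = 90 m; v ends 6 m/s.
11–12 s: v starts 6 m/s; Δx = 6·1 + ½·4·1² = 8 m; v ends 10 m/s.
x(12) = -3 + Σ Δx = 165 m.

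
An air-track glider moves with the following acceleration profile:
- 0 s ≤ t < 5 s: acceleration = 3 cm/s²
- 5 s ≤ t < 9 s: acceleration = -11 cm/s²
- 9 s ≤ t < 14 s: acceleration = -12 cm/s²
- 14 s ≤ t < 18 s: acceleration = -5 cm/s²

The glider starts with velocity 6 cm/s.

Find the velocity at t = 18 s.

Δv equals the area under the a-t graph; then v = v₀ + Δv.
0–5 s: 3 × 5 = 15 cm/s
5–9 s: -11 × 4 = -44 cm/s
9–14 s: -12 × 5 = -60 cm/s
14–18 s: -5 × 4 = -20 cm/s
Δv = -109 cm/s, so v(18) = 6 + (-109) = -103 cm/s.

-103 cm/s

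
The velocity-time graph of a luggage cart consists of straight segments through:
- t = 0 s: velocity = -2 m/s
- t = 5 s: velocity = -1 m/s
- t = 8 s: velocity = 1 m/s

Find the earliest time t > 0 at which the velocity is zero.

v changes sign on 5–8 s (from -1 to 1); the graph is linear there, so v = 0 at t = 5 + (1)·(8 − 5)/(1 − -1) = 6.5 s.

t = 6.5 s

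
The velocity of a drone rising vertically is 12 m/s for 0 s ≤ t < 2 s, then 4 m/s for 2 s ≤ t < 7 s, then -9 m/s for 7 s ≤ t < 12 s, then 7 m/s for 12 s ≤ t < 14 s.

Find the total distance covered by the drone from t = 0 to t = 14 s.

Total distance travelled is ∫|v| dt — sum the magnitudes of each area piece.
0–2 s: |12| × 2 = 24 m
2–7 s: |4| × 5 = 20 m
7–12 s: |-9| × 5 = 45 m
12–14 s: |7| × 2 = 14 m
Total distance = 103 m

103 m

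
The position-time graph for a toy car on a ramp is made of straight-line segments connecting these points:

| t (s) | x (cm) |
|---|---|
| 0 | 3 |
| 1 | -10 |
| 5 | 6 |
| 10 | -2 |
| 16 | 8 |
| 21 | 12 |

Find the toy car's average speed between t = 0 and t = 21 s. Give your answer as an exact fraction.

Average speed = (total path length)/(elapsed time); on a piecewise-linear x-t graph the path length is Σ|Δx|.
0–1 s: |Δx| = |-10 − 3| = 13 cm
1–5 s: |Δx| = |6 − -10| = 16 cm
5–10 s: |Δx| = |-2 − 6| = 8 cm
10–16 s: |Δx| = |8 − -2| = 10 cm
16–21 s: |Δx| = |12 − 8| = 4 cm
Total path = 51 cm; average speed = 51/21 = 17/7 cm/s.

17/7 cm/s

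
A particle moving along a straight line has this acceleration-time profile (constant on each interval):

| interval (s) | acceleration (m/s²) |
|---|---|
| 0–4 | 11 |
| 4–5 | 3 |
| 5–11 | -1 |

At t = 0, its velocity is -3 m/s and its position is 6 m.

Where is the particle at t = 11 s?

370.5 m

On each constant-a segment, Δv = aΔt and Δx = v₀Δt + ½aΔt²; chain segment to segment.
0–4 s: v starts -3 m/s; Δx = -3·4 + ½·11·4² = 76 m; v ends 41 m/s.
4–5 s: v starts 41 m/s; Δx = 41·1 + ½·3·1² = 42.5 m; v ends 44 m/s.
5–11 s: v starts 44 m/s; Δx = 44·6 + ½·-1·6² = 246 m; v ends 38 m/s.
x(11) = 6 + Σ Δx = 370.5 m.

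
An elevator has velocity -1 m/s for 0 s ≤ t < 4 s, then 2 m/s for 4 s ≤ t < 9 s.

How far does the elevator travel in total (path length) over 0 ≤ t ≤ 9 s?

Total distance travelled is ∫|v| dt — sum the magnitudes of each area piece.
0–4 s: |-1| × 4 = 4 m
4–9 s: |2| × 5 = 10 m
Total distance = 14 m

14 m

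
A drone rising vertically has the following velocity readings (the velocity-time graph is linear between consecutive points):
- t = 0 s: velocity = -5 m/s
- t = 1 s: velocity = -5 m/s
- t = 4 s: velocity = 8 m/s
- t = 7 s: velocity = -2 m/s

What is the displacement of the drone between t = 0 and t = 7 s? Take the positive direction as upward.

8.5 m

Displacement is the signed area under the v-t curve.
0–1 s: -5 × 1 = -5 m
1–4 s: ½(-5 + 8)(3) = 4.5 m
4–7 s: ½(8 + -2)(3) = 9 m
Net displacement = 8.5 m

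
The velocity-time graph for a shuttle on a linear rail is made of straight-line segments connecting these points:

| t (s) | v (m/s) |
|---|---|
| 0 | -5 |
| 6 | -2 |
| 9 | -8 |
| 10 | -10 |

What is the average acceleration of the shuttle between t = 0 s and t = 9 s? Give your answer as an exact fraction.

-1/3 m/s²

Average acceleration = Δv/Δt = (-8 − -5)/(9 − 0) = -1/3 m/s².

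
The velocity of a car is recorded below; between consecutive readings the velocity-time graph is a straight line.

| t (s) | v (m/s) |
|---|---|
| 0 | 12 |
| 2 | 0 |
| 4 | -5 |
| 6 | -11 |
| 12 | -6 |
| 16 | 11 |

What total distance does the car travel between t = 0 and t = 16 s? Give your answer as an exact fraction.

Total distance travelled is ∫|v| dt — sum the magnitudes of each area piece.
0–2 s: |½(12 + 0)(2)| = 12 m
2–4 s: |½(0 + -5)(2)| = 5 m
4–6 s: |½(-5 + -11)(2)| = 16 m
6–12 s: |½(-11 + -6)(6)| = 51 m
12–16 s: v = 0 at t = 228/17 s; triangle areas 72/17 + 242/17 = 314/17 m
Total distance = 1742/17 m

1742/17 m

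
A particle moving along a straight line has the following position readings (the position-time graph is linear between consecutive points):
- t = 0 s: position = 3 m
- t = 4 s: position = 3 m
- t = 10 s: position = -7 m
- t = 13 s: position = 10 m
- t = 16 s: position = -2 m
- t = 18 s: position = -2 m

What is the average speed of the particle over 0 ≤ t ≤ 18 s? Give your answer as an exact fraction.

Average speed = (total path length)/(elapsed time); on a piecewise-linear x-t graph the path length is Σ|Δx|.
0–4 s: |Δx| = |3 − 3| = 0 m
4–10 s: |Δx| = |-7 − 3| = 10 m
10–13 s: |Δx| = |10 − -7| = 17 m
13–16 s: |Δx| = |-2 − 10| = 12 m
16–18 s: |Δx| = |-2 − -2| = 0 m
Total path = 39 m; average speed = 39/18 = 13/6 m/s.

13/6 m/s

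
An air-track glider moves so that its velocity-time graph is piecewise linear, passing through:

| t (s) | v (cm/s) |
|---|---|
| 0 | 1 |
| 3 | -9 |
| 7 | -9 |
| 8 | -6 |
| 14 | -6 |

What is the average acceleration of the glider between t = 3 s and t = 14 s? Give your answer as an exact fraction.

Average acceleration = Δv/Δt = (-6 − -9)/(14 − 3) = 3/11 cm/s².

3/11 cm/s²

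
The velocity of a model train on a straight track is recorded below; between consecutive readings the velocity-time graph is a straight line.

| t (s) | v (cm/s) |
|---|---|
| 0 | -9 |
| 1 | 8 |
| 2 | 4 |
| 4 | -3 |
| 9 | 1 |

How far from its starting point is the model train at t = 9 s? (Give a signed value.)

1.5 cm

Displacement is the signed area under the v-t curve.
0–1 s: ½(-9 + 8)(1) = -0.5 cm
1–2 s: ½(8 + 4)(1) = 6 cm
2–4 s: ½(4 + -3)(2) = 1 cm
4–9 s: ½(-3 + 1)(5) = -5 cm
Net displacement = 1.5 cm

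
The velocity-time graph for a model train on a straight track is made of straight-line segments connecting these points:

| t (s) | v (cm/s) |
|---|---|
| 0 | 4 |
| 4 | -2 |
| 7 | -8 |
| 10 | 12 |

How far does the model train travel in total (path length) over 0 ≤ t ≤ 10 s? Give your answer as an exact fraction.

Distance (not displacement) is the total path length: add the absolute areas under v-t.
0–4 s: v = 0 at t = 8/3 s; triangle areas 16/3 + 4/3 = 20/3 cm
4–7 s: |½(-2 + -8)(3)| = 15 cm
7–10 s: v = 0 at t = 8.2 s; triangle areas 4.8 + 10.8 = 15.6 cm
Total distance = 559/15 cm

559/15 cm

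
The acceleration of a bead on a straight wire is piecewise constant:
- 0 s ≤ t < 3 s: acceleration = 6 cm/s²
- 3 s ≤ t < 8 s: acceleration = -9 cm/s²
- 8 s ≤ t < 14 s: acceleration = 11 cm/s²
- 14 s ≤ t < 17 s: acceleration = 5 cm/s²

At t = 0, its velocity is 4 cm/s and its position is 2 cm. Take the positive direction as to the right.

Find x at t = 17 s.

On each constant-a segment, Δv = aΔt and Δx = v₀Δt + ½aΔt²; chain segment to segment.
0–3 s: v starts 4 cm/s; Δx = 4·3 + ½·6·3² = 39 cm; v ends 22 cm/s.
3–8 s: v starts 22 cm/s; Δx = 22·5 + ½·-9·5² = -2.5 cm; v ends -23 cm/s.
8–14 s: v starts -23 cm/s; Δx = -23·6 + ½·11·6² = 60 cm; v ends 43 cm/s.
14–17 s: v starts 43 cm/s; Δx = 43·3 + ½·5·3² = 151.5 cm; v ends 58 cm/s.
x(17) = 2 + Σ Δx = 250 cm.

250 cm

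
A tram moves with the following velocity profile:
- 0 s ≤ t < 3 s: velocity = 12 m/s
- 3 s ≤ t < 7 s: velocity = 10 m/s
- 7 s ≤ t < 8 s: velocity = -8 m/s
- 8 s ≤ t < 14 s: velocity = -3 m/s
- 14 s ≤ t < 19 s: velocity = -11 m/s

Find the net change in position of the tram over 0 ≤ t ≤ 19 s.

-5 m

Displacement is the signed area under the v-t curve.
0–3 s: 12 × 3 = 36 m
3–7 s: 10 × 4 = 40 m
7–8 s: -8 × 1 = -8 m
8–14 s: -3 × 6 = -18 m
14–19 s: -11 × 5 = -55 m
Net displacement = -5 m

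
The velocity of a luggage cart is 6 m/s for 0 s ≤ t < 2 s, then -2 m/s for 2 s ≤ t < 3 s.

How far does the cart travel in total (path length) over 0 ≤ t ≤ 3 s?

Total distance travelled is ∫|v| dt — sum the magnitudes of each area piece.
0–2 s: |6| × 2 = 12 m
2–3 s: |-2| × 1 = 2 m
Total distance = 14 m

14 m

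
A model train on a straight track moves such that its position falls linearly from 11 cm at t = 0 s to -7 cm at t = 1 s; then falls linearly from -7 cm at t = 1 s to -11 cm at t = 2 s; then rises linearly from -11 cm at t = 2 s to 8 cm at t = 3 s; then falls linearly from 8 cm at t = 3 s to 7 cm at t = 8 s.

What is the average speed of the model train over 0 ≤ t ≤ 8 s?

Average speed = (total path length)/(elapsed time); on a piecewise-linear x-t graph the path length is Σ|Δx|.
0–1 s: |Δx| = |-7 − 11| = 18 cm
1–2 s: |Δx| = |-11 − -7| = 4 cm
2–3 s: |Δx| = |8 − -11| = 19 cm
3–8 s: |Δx| = |7 − 8| = 1 cm
Total path = 42 cm; average speed = 42/8 = 5.25 cm/s.

5.25 cm/s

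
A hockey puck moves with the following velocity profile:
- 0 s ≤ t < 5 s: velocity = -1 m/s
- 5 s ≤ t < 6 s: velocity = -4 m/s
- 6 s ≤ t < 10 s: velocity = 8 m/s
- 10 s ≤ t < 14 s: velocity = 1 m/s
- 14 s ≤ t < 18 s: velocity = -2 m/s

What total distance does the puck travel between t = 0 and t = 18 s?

Distance (not displacement) is the total path length: add the absolute areas under v-t.
0–5 s: |-1| × 5 = 5 m
5–6 s: |-4| × 1 = 4 m
6–10 s: |8| × 4 = 32 m
10–14 s: |1| × 4 = 4 m
14–18 s: |-2| × 4 = 8 m
Total distance = 53 m

53 m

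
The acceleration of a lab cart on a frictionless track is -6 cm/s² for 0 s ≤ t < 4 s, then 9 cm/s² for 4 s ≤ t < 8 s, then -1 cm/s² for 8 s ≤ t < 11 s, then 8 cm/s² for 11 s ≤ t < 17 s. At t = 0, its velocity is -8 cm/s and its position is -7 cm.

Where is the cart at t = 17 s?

14.5 cm

On each constant-a segment, Δv = aΔt and Δx = v₀Δt + ½aΔt²; chain segment to segment.
0–4 s: v starts -8 cm/s; Δx = -8·4 + ½·-6·4² = -80 cm; v ends -32 cm/s.
4–8 s: v starts -32 cm/s; Δx = -32·4 + ½·9·4² = -56 cm; v ends 4 cm/s.
8–11 s: v starts 4 cm/s; Δx = 4·3 + ½·-1·3² = 7.5 cm; v ends 1 cm/s.
11–17 s: v starts 1 cm/s; Δx = 1·6 + ½·8·6² = 150 cm; v ends 49 cm/s.
x(17) = -7 + Σ Δx = 14.5 cm.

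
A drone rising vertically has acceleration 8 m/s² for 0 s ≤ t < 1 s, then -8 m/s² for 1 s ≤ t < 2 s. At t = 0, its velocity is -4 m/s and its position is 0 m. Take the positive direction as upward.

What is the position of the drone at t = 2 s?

On each constant-a segment, Δv = aΔt and Δx = v₀Δt + ½aΔt²; chain segment to segment.
0–1 s: v starts -4 m/s; Δx = -4·1 + ½·8·1² = 0 m; v ends 4 m/s.
1–2 s: v starts 4 m/s; Δx = 4·1 + ½·-8·1² = 0 m; v ends -4 m/s.
x(2) = 0 + Σ Δx = 0 m.

0 m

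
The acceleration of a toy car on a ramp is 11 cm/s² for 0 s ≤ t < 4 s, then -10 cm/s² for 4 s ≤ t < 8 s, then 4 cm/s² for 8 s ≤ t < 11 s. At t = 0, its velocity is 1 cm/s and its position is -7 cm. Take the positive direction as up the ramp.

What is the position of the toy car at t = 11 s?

On each constant-a segment, Δv = aΔt and Δx = v₀Δt + ½aΔt²; chain segment to segment.
0–4 s: v starts 1 cm/s; Δx = 1·4 + ½·11·4² = 92 cm; v ends 45 cm/s.
4–8 s: v starts 45 cm/s; Δx = 45·4 + ½·-10·4² = 100 cm; v ends 5 cm/s.
8–11 s: v starts 5 cm/s; Δx = 5·3 + ½·4·3² = 33 cm; v ends 17 cm/s.
x(11) = -7 + Σ Δx = 218 cm.

218 cm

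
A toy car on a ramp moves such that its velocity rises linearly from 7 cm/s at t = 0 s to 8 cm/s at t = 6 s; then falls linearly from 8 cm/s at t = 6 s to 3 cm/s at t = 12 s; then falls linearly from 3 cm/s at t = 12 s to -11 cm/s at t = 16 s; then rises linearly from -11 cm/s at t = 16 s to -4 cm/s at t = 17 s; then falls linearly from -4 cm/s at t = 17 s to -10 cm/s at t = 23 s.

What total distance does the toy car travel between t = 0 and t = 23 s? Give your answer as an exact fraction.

2045/14 cm

Distance (not displacement) is the total path length: add the absolute areas under v-t.
0–6 s: |½(7 + 8)(6)| = 45 cm
6–12 s: |½(8 + 3)(6)| = 33 cm
12–16 s: v = 0 at t = 90/7 s; triangle areas 9/7 + 121/7 = 130/7 cm
16–17 s: |½(-11 + -4)(1)| = 7.5 cm
17–23 s: |½(-4 + -10)(6)| = 42 cm
Total distance = 2045/14 cm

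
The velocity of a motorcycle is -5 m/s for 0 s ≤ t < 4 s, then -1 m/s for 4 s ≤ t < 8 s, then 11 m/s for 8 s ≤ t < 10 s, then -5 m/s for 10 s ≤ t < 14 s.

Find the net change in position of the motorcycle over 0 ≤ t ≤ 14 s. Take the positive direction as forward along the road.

-22 m

Net displacement equals the area under the velocity-time graph (areas below the axis count negative).
0–4 s: -5 × 4 = -20 m
4–8 s: -1 × 4 = -4 m
8–10 s: 11 × 2 = 22 m
10–14 s: -5 × 4 = -20 m
Net displacement = -22 m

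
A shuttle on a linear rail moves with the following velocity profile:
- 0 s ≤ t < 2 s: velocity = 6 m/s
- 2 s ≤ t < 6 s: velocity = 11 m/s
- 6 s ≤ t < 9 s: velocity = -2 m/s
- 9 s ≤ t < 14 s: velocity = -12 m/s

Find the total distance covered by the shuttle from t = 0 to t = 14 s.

122 m

Total distance travelled is ∫|v| dt — sum the magnitudes of each area piece.
0–2 s: |6| × 2 = 12 m
2–6 s: |11| × 4 = 44 m
6–9 s: |-2| × 3 = 6 m
9–14 s: |-12| × 5 = 60 m
Total distance = 122 m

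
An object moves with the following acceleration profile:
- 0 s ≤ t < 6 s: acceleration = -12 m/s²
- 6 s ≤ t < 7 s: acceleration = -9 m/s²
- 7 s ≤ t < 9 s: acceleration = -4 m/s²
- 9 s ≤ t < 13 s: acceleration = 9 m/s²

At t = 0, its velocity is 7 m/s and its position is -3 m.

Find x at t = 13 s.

On each constant-a segment, Δv = aΔt and Δx = v₀Δt + ½aΔt²; chain segment to segment.
0–6 s: v starts 7 m/s; Δx = 7·6 + ½·-12·6² = -174 m; v ends -65 m/s.
6–7 s: v starts -65 m/s; Δx = -65·1 + ½·-9·1² = -69.5 m; v ends -74 m/s.
7–9 s: v starts -74 m/s; Δx = -74·2 + ½·-4·2² = -156 m; v ends -82 m/s.
9–13 s: v starts -82 m/s; Δx = -82·4 + ½·9·4² = -256 m; v ends -46 m/s.
x(13) = -3 + Σ Δx = -658.5 m.

-658.5 m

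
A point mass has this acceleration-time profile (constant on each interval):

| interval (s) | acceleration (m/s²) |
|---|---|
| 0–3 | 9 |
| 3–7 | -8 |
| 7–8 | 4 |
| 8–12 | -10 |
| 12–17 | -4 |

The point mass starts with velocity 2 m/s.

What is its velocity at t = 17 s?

Δv equals the area under the a-t graph; then v = v₀ + Δv.
0–3 s: 9 × 3 = 27 m/s
3–7 s: -8 × 4 = -32 m/s
7–8 s: 4 × 1 = 4 m/s
8–12 s: -10 × 4 = -40 m/s
12–17 s: -4 × 5 = -20 m/s
Δv = -61 m/s, so v(17) = 2 + (-61) = -59 m/s.

-59 m/s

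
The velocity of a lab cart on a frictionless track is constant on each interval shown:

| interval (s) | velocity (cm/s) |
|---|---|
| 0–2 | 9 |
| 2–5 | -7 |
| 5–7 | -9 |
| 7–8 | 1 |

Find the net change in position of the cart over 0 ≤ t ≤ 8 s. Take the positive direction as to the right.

-20 cm

Net displacement equals the area under the velocity-time graph (areas below the axis count negative).
0–2 s: 9 × 2 = 18 cm
2–5 s: -7 × 3 = -21 cm
5–7 s: -9 × 2 = -18 cm
7–8 s: 1 × 1 = 1 cm
Net displacement = -20 cm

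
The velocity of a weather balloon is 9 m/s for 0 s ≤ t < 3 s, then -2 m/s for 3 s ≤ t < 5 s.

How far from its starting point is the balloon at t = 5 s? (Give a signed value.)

23 m

Net displacement equals the area under the velocity-time graph (areas below the axis count negative).
0–3 s: 9 × 3 = 27 m
3–5 s: -2 × 2 = -4 m
Net displacement = 23 m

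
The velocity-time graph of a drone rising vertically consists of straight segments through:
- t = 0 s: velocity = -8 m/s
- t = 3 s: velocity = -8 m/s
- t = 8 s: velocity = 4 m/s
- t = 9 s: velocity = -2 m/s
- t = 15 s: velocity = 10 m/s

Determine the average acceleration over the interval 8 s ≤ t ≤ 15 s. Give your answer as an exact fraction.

Average acceleration = Δv/Δt = (10 − 4)/(15 − 8) = 6/7 m/s².

6/7 m/s²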